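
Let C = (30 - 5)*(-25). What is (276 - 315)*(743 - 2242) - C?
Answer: 59086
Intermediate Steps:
C = -625 (C = 25*(-25) = -625)
(276 - 315)*(743 - 2242) - C = (276 - 315)*(743 - 2242) - 1*(-625) = -39*(-1499) + 625 = 58461 + 625 = 59086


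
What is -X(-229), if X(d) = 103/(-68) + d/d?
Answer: 35/68 ≈ 0.51471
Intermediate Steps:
X(d) = -35/68 (X(d) = 103*(-1/68) + 1 = -103/68 + 1 = -35/68)
-X(-229) = -1*(-35/68) = 35/68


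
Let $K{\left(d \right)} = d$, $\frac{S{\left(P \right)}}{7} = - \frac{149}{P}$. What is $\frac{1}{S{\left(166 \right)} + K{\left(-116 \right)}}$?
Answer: $- \frac{166}{20299} \approx -0.0081777$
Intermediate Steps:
$S{\left(P \right)} = - \frac{1043}{P}$ ($S{\left(P \right)} = 7 \left(- \frac{149}{P}\right) = - \frac{1043}{P}$)
$\frac{1}{S{\left(166 \right)} + K{\left(-116 \right)}} = \frac{1}{- \frac{1043}{166} - 116} = \frac{1}{- \frac{20299}{166}} = - \frac{166}{20299}$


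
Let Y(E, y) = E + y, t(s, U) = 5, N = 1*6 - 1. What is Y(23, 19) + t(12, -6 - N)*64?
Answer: 362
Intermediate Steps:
N = 5 (N = 6 - 1 = 5)
Y(23, 19) + t(12, -6 - N)*64 = (23 + 19) + 5*64 = 42 + 320 = 362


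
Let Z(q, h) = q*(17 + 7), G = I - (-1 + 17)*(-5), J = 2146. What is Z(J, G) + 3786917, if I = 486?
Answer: 3838421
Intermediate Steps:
G = 566 (G = 486 - (-1 + 17)*(-5) = 486 - 16*(-5) = 486 - 1*(-80) = 486 + 80 = 566)
Z(q, h) = 24*q (Z(q, h) = q*24 = 24*q)
Z(J, G) + 3786917 = 24*2146 + 3786917 = 51504 + 3786917 = 3838421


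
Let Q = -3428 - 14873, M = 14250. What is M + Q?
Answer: -4051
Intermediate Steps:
Q = -18301
M + Q = 14250 - 18301 = -4051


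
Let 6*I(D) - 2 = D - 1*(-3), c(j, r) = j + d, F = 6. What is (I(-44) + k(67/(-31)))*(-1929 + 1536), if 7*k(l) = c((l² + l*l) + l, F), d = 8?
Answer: 22901289/13454 ≈ 1702.2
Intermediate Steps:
c(j, r) = 8 + j (c(j, r) = j + 8 = 8 + j)
k(l) = 8/7 + l/7 + 2*l²/7 (k(l) = (8 + ((l² + l*l) + l))/7 = (8 + ((l² + l²) + l))/7 = (8 + (2*l² + l))/7 = (8 + (l + 2*l²))/7 = (8 + l + 2*l²)/7 = 8/7 + l/7 + 2*l²/7)
I(D) = ⅚ + D/6 (I(D) = ⅓ + (D - 1*(-3))/6 = ⅓ + (D + 3)/6 = ⅓ + (3 + D)/6 = ⅓ + (½ + D/6) = ⅚ + D/6)
(I(-44) + k(67/(-31)))*(-1929 + 1536) = ((⅚ + (⅙)*(-44)) + (8/7 + (67/(-31))*(1 + 2*(67/(-31)))/7))*(-1929 + 1536) = ((⅚ - 22/3) + (8/7 + (67*(-1/31))*(1 + 2*(67*(-1/31)))/7))*(-393) = (-13/2 + (8/7 + (⅐)*(-67/31)*(1 + 2*(-67/31))))*(-393) = (-13/2 + (8/7 + (⅐)*(-67/31)*(1 - 134/31)))*(-393) = (-13/2 + (8/7 + (⅐)*(-67/31)*(-103/31)))*(-393) = (-13/2 + (8/7 + 6901/6727))*(-393) = (-13/2 + 14589/6727)*(-393) = -58273/13454*(-393) = 22901289/13454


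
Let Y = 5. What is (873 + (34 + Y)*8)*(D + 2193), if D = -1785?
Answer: 483480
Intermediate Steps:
(873 + (34 + Y)*8)*(D + 2193) = (873 + (34 + 5)*8)*(-1785 + 2193) = (873 + 39*8)*408 = (873 + 312)*408 = 1185*408 = 483480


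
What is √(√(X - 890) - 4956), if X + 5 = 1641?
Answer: √(-4956 + √746) ≈ 70.205*I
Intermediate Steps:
X = 1636 (X = -5 + 1641 = 1636)
√(√(X - 890) - 4956) = √(√(1636 - 890) - 4956) = √(√746 - 4956) = √(-4956 + √746)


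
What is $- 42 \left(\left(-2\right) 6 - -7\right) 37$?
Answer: $7770$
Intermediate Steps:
$- 42 \left(\left(-2\right) 6 - -7\right) 37 = - 42 \left(-12 + 7\right) 37 = \left(-42\right) \left(-5\right) 37 = 210 \cdot 37 = 7770$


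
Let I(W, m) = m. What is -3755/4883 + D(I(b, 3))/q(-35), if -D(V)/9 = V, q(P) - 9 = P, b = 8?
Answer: 34211/126958 ≈ 0.26947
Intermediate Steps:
q(P) = 9 + P
D(V) = -9*V
-3755/4883 + D(I(b, 3))/q(-35) = -3755/4883 + (-9*3)/(9 - 35) = -3755*1/4883 - 27/(-26) = -3755/4883 - 27*(-1/26) = -3755/4883 + 27/26 = 34211/126958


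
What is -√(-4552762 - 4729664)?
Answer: -I*√9282426 ≈ -3046.7*I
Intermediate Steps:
-√(-4552762 - 4729664) = -√(-9282426) = -I*√9282426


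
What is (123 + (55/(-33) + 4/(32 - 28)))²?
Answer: 134689/9 ≈ 14965.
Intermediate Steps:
(123 + (55/(-33) + 4/(32 - 28)))² = (123 + (55*(-1/33) + 4/4))² = (123 + (-5/3 + 4*(¼)))² = (123 + (-5/3 + 1))² = (123 - ⅔)² = (367/3)² = 134689/9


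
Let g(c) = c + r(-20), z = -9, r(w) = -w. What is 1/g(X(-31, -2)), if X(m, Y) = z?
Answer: 1/11 ≈ 0.090909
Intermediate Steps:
X(m, Y) = -9
g(c) = 20 + c (g(c) = c - 1*(-20) = c + 20 = 20 + c)
1/g(X(-31, -2)) = 1/(20 - 9) = 1/11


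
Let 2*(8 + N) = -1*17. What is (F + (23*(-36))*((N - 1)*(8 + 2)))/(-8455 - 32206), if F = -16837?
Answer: -128063/40661 ≈ -3.1495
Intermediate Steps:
N = -33/2 (N = -8 + (-1*17)/2 = -8 + (½)*(-17) = -8 - 17/2 = -33/2 ≈ -16.500)
(F + (23*(-36))*((N - 1)*(8 + 2)))/(-8455 - 32206) = (-16837 + (23*(-36))*((-33/2 - 1)*(8 + 2)))/(-8455 - 32206) = (-16837 - (-14490)*10)/(-40661) = (-16837 - 828*(-175))*(-1/40661) = (-16837 + 144900)*(-1/40661) = 128063*(-1/40661) = -128063/40661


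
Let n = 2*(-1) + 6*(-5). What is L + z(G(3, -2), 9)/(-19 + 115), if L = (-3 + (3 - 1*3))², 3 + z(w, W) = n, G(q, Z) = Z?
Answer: 829/96 ≈ 8.6354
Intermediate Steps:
n = -32 (n = -2 - 30 = -32)
z(w, W) = -35 (z(w, W) = -3 - 32 = -35)
L = 9 (L = (-3 + (3 - 3))² = (-3 + 0)² = (-3)² = 9)
L + z(G(3, -2), 9)/(-19 + 115) = 9 - 35/(-19 + 115) = 9 - 35/96 = 829/96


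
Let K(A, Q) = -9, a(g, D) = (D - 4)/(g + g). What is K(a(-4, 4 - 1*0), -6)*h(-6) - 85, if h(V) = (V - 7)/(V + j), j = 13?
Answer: -478/7 ≈ -68.286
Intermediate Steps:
a(g, D) = (-4 + D)/(2*g) (a(g, D) = (-4 + D)/((2*g)) = (-4 + D)*(1/(2*g)) = (-4 + D)/(2*g))
h(V) = (-7 + V)/(13 + V) (h(V) = (V - 7)/(V + 13) = (-7 + V)/(13 + V))
K(a(-4, 4 - 1*0), -6)*h(-6) - 85 = -9*(-7 - 6)/(13 - 6) - 85 = -9*(-13)/7 - 85 = -9*(-13/7) - 85 = 117/7 - 85 = -478/7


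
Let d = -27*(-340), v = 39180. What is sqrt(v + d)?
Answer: 2*sqrt(12090) ≈ 219.91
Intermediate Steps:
d = 9180
sqrt(v + d) = sqrt(39180 + 9180) = sqrt(48360) = 2*sqrt(12090)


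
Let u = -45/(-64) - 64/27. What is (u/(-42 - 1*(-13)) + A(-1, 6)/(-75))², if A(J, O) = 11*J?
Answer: 65417781361/1569507840000 ≈ 0.041680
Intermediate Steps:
u = -2881/1728 (u = -45*(-1/64) - 64*1/27 = 45/64 - 64/27 = -2881/1728 ≈ -1.6672)
(u/(-42 - 1*(-13)) + A(-1, 6)/(-75))² = (-2881/(1728*(-42 - 1*(-13))) + (11*(-1))/(-75))² = (-2881/(1728*(-42 + 13)) - 11*(-1/75))² = (-2881/1728/(-29) + 11/75)² = (-2881/1728*(-1/29) + 11/75)² = (2881/50112 + 11/75)² = (255769/1252800)² = 65417781361/1569507840000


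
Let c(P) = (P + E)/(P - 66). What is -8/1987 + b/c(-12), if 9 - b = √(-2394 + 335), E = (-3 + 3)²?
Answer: 232463/3974 - 13*I*√2059/2 ≈ 58.496 - 294.95*I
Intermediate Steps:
E = 0 (E = 0² = 0)
c(P) = P/(-66 + P) (c(P) = (P + 0)/(P - 66) = P/(-66 + P))
b = 9 - I*√2059 (b = 9 - √(-2394 + 335) = 9 - √(-2059) = 9 - I*√2059 ≈ 9.0 - 45.376*I)
-8/1987 + b/c(-12) = -8/1987 + (9 - I*√2059)/((-12/(-66 - 12))) = -8*1/1987 + (9 - I*√2059)/((-12/(-78))) = -8/1987 + (9 - I*√2059)/((-12*(-1/78))) = -8/1987 + (9 - I*√2059)/(2/13) = -8/1987 + (9 - I*√2059)*(13/2) = -8/1987 + (117/2 - 13*I*√2059/2) = 232463/3974 - 13*I*√2059/2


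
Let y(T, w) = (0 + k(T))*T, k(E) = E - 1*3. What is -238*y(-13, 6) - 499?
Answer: -50003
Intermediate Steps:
k(E) = -3 + E (k(E) = E - 3 = -3 + E)
y(T, w) = T*(-3 + T) (y(T, w) = (0 + (-3 + T))*T = (-3 + T)*T = T*(-3 + T))
-238*y(-13, 6) - 499 = -(-3094)*(-3 - 13) - 499 = -(-3094)*(-16) - 499 = -238*208 - 499 = -49504 - 499 = -50003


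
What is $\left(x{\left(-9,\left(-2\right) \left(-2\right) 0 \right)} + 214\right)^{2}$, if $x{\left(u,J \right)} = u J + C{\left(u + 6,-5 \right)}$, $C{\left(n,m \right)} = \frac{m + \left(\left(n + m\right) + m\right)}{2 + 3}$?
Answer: $\frac{1106704}{25} \approx 44268.0$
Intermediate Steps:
$C{\left(n,m \right)} = \frac{n}{5} + \frac{3 m}{5}$ ($C{\left(n,m \right)} = \frac{m + \left(\left(m + n\right) + m\right)}{5} = \left(m + \left(n + 2 m\right)\right) \frac{1}{5} = \left(n + 3 m\right) \frac{1}{5} = \frac{n}{5} + \frac{3 m}{5}$)
$x{\left(u,J \right)} = - \frac{9}{5} + \frac{u}{5} + J u$ ($x{\left(u,J \right)} = u J + \left(\frac{u + 6}{5} + \frac{3}{5} \left(-5\right)\right) = J u + \left(\frac{6 + u}{5} - 3\right) = J u + \left(\left(\frac{6}{5} + \frac{u}{5}\right) - 3\right) = J u + \left(- \frac{9}{5} + \frac{u}{5}\right) = - \frac{9}{5} + \frac{u}{5} + J u$)
$\left(x{\left(-9,\left(-2\right) \left(-2\right) 0 \right)} + 214\right)^{2} = \left(\left(- \frac{9}{5} + \frac{1}{5} \left(-9\right) + \left(-2\right) \left(-2\right) 0 \left(-9\right)\right) + 214\right)^{2} = \left(\left(- \frac{9}{5} - \frac{9}{5} + 4 \cdot 0 \left(-9\right)\right) + 214\right)^{2} = \left(\left(- \frac{9}{5} - \frac{9}{5} + 0 \left(-9\right)\right) + 214\right)^{2} = \left(\left(- \frac{9}{5} - \frac{9}{5} + 0\right) + 214\right)^{2} = \left(- \frac{18}{5} + 214\right)^{2} = \left(\frac{1052}{5}\right)^{2} = \frac{1106704}{25}$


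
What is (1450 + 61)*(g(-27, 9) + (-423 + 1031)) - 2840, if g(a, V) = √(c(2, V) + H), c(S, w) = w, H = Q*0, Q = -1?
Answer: 920381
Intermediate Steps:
H = 0 (H = -1*0 = 0)
g(a, V) = √V (g(a, V) = √(V + 0) = √V)
(1450 + 61)*(g(-27, 9) + (-423 + 1031)) - 2840 = (1450 + 61)*(√9 + (-423 + 1031)) - 2840 = 1511*(3 + 608) - 2840 = 1511*611 - 2840 = 923221 - 2840 = 920381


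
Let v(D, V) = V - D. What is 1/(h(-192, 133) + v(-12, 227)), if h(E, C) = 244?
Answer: 1/483 ≈ 0.0020704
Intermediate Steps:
1/(h(-192, 133) + v(-12, 227)) = 1/(244 + (227 - 1*(-12))) = 1/(244 + (227 + 12)) = 1/(244 + 239) = 1/483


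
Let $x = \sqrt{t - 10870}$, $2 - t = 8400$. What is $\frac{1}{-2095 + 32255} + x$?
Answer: $\frac{1}{30160} + 2 i \sqrt{4817} \approx 3.3156 \cdot 10^{-5} + 138.81 i$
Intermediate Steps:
$t = -8398$ ($t = 2 - 8400 = -8398$)
$x = 2 i \sqrt{4817}$ ($x = \sqrt{-8398 - 10870} = \sqrt{-19268} = 2 i \sqrt{4817} \approx 138.81 i$)
$\frac{1}{-2095 + 32255} + x = \frac{1}{-2095 + 32255} + 2 i \sqrt{4817} = \frac{1}{30160} + 2 i \sqrt{4817}$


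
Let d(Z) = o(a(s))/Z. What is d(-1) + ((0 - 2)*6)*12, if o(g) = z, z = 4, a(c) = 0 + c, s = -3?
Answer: -148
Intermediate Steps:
a(c) = c
o(g) = 4
d(Z) = 4/Z
d(-1) + ((0 - 2)*6)*12 = 4/(-1) + ((0 - 2)*6)*12 = 4*(-1) - 2*6*12 = -4 - 12*12 = -4 - 144 = -148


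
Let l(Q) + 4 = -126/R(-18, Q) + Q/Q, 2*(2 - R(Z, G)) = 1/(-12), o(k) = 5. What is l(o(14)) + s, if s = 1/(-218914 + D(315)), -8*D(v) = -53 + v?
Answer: -396731539/6130509 ≈ -64.714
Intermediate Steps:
R(Z, G) = 49/24 (R(Z, G) = 2 - ½/(-12) = 2 - ½*(-1/12) = 2 + 1/24 = 49/24)
l(Q) = -453/7 (l(Q) = -4 + (-126/49/24 + Q/Q) = -4 + (-126*24/49 + 1) = -4 + (-432/7 + 1) = -4 - 425/7 = -453/7)
D(v) = 53/8 - v/8 (D(v) = -(-53 + v)/8 = 53/8 - v/8)
s = -4/875787 (s = 1/(-218914 + (53/8 - ⅛*315)) = 1/(-218914 + (53/8 - 315/8)) = 1/(-218914 - 131/4) = 1/(-875787/4) = -4/875787 ≈ -4.5673e-6)
l(o(14)) + s = -453/7 - 4/875787 = -396731539/6130509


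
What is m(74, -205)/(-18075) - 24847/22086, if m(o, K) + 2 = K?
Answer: -148179241/133068150 ≈ -1.1136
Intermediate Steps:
m(o, K) = -2 + K
m(74, -205)/(-18075) - 24847/22086 = (-2 - 205)/(-18075) - 24847/22086 = -207*(-1/18075) - 24847*1/22086 = 69/6025 - 24847/22086 = -148179241/133068150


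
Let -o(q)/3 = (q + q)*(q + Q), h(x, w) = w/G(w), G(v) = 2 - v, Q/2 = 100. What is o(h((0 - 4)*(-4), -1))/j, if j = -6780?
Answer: -599/10170 ≈ -0.058899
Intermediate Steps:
Q = 200 (Q = 2*100 = 200)
h(x, w) = w/(2 - w)
o(q) = -6*q*(200 + q) (o(q) = -3*(q + q)*(q + 200) = -3*2*q*(200 + q) = -6*q*(200 + q))
o(h((0 - 4)*(-4), -1))/j = -6*(-1*(-1)/(-2 - 1))*(200 - 1*(-1)/(-2 - 1))/(-6780) = -6*(-1*(-1)/(-3))*(200 - 1*(-1)/(-3))*(-1/6780) = -6*(-1*(-1)*(-⅓))*(200 - 1*(-1)*(-⅓))*(-1/6780) = -6*(-⅓)*(200 - ⅓)*(-1/6780) = -6*(-⅓)*599/3*(-1/6780) = (1198/3)*(-1/6780) = -599/10170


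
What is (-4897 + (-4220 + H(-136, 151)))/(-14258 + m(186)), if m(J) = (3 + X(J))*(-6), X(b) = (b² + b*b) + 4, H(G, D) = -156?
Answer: 9273/429452 ≈ 0.021593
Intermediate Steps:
X(b) = 4 + 2*b² (X(b) = (b² + b²) + 4 = 2*b² + 4 = 4 + 2*b²)
m(J) = -42 - 12*J² (m(J) = (3 + (4 + 2*J²))*(-6) = (7 + 2*J²)*(-6) = -42 - 12*J²)
(-4897 + (-4220 + H(-136, 151)))/(-14258 + m(186)) = (-4897 + (-4220 - 156))/(-14258 + (-42 - 12*186²)) = (-4897 - 4376)/(-14258 + (-42 - 12*34596)) = -9273/(-14258 + (-42 - 415152)) = -9273/(-14258 - 415194) = -9273/(-429452) = -9273*(-1/429452) = 9273/429452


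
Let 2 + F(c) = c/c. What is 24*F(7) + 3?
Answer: -21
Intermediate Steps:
F(c) = -1 (F(c) = -2 + c/c = -2 + 1 = -1)
24*F(7) + 3 = 24*(-1) + 3 = -24 + 3 = -21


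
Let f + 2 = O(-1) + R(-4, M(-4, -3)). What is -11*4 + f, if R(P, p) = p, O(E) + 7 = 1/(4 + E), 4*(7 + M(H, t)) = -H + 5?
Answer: -689/12 ≈ -57.417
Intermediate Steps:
M(H, t) = -23/4 - H/4 (M(H, t) = -7 + (-H + 5)/4 = -7 + (5 - H)/4 = -7 + (5/4 - H/4) = -23/4 - H/4)
O(E) = -7 + 1/(4 + E)
f = -161/12 (f = -2 + ((-27 - 7*(-1))/(4 - 1) + (-23/4 - 1/4*(-4))) = -2 + ((-27 + 7)/3 + (-23/4 + 1)) = -2 + ((1/3)*(-20) - 19/4) = -2 + (-20/3 - 19/4) = -2 - 137/12 = -161/12 ≈ -13.417)
-11*4 + f = -11*4 - 161/12 = -44 - 161/12 = -689/12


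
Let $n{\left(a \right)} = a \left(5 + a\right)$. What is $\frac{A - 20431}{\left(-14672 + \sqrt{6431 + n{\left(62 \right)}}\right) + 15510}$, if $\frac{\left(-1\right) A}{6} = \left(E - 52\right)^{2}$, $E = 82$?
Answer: $- \frac{21646378}{691659} + \frac{25831 \sqrt{10585}}{691659} \approx -27.454$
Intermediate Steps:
$A = -5400$ ($A = - 6 \left(82 - 52\right)^{2} = - 6 \cdot 30^{2} = \left(-6\right) 900 = -5400$)
$\frac{A - 20431}{\left(-14672 + \sqrt{6431 + n{\left(62 \right)}}\right) + 15510} = \frac{-5400 - 20431}{\left(-14672 + \sqrt{6431 + 62 \left(5 + 62\right)}\right) + 15510} = - \frac{25831}{\left(-14672 + \sqrt{6431 + 62 \cdot 67}\right) + 15510} = - \frac{25831}{\left(-14672 + \sqrt{6431 + 4154}\right) + 15510} = - \frac{25831}{\left(-14672 + \sqrt{10585}\right) + 15510} = - \frac{25831}{838 + \sqrt{10585}}$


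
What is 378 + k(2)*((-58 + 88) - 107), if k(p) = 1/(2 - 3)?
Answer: 455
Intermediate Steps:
k(p) = -1 (k(p) = 1/(-1) = -1)
378 + k(2)*((-58 + 88) - 107) = 378 - ((-58 + 88) - 107) = 378 - (30 - 107) = 378 - 1*(-77) = 378 + 77 = 455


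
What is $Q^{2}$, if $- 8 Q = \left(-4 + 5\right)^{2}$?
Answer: $\frac{1}{64} \approx 0.015625$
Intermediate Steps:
$Q = - \frac{1}{8}$ ($Q = - \frac{\left(-4 + 5\right)^{2}}{8} = - \frac{1^{2}}{8} = \left(- \frac{1}{8}\right) 1 = - \frac{1}{8} \approx -0.125$)
$Q^{2} = \left(- \frac{1}{8}\right)^{2} = \frac{1}{64}$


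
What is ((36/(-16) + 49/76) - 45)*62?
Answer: -54901/19 ≈ -2889.5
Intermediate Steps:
((36/(-16) + 49/76) - 45)*62 = ((36*(-1/16) + 49*(1/76)) - 45)*62 = ((-9/4 + 49/76) - 45)*62 = (-61/38 - 45)*62 = -1771/38*62 = -54901/19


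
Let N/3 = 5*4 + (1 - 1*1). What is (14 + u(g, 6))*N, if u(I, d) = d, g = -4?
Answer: 1200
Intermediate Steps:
N = 60 (N = 3*(5*4 + (1 - 1*1)) = 3*(20 + (1 - 1)) = 3*(20 + 0) = 3*20 = 60)
(14 + u(g, 6))*N = (14 + 6)*60 = 20*60 = 1200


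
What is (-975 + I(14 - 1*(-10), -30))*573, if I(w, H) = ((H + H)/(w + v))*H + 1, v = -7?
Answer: -8456334/17 ≈ -4.9743e+5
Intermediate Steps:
I(w, H) = 1 + 2*H²/(-7 + w) (I(w, H) = ((H + H)/(w - 7))*H + 1 = ((2*H)/(-7 + w))*H + 1 = (2*H/(-7 + w))*H + 1 = 2*H²/(-7 + w) + 1 = 1 + 2*H²/(-7 + w))
(-975 + I(14 - 1*(-10), -30))*573 = (-975 + (-7 + (14 - 1*(-10)) + 2*(-30)²)/(-7 + (14 - 1*(-10))))*573 = (-975 + (-7 + (14 + 10) + 2*900)/(-7 + (14 + 10)))*573 = (-975 + (-7 + 24 + 1800)/(-7 + 24))*573 = (-975 + 1817/17)*573 = -14758/17*573 = -8456334/17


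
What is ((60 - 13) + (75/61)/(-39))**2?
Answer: 1387264516/628849 ≈ 2206.0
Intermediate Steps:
((60 - 13) + (75/61)/(-39))**2 = (47 + (75*(1/61))*(-1/39))**2 = (47 + (75/61)*(-1/39))**2 = (47 - 25/793)**2 = (37246/793)**2 = 1387264516/628849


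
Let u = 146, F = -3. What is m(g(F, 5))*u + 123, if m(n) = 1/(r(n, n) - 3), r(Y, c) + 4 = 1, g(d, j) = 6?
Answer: 296/3 ≈ 98.667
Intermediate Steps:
r(Y, c) = -3 (r(Y, c) = -4 + 1 = -3)
m(n) = -⅙ (m(n) = 1/(-3 - 3) = 1/(-6) = -⅙)
m(g(F, 5))*u + 123 = -⅙*146 + 123 = -73/3 + 123 = 296/3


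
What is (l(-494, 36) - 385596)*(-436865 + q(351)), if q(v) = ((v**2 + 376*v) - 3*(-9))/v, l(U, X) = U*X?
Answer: 2287081100340/13 ≈ 1.7593e+11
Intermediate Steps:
q(v) = (27 + v**2 + 376*v)/v (q(v) = ((v**2 + 376*v) + 27)/v = (27 + v**2 + 376*v)/v)
(l(-494, 36) - 385596)*(-436865 + q(351)) = (-494*36 - 385596)*(-436865 + (376 + 351 + 27/351)) = (-17784 - 385596)*(-436865 + (376 + 351 + 27*(1/351))) = -403380*(-436865 + (376 + 351 + 1/13)) = -403380*(-436865 + 9452/13) = -403380*(-5669793/13) = 2287081100340/13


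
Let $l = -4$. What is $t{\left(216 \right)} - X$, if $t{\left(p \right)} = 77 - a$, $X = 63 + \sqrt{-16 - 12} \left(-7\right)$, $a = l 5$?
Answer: $34 + 14 i \sqrt{7} \approx 34.0 + 37.041 i$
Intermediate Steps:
$a = -20$ ($a = \left(-4\right) 5 = -20$)
$X = 63 - 14 i \sqrt{7}$ ($X = 63 + \sqrt{-28} \left(-7\right) = 63 + 2 i \sqrt{7} \left(-7\right) = 63 - 14 i \sqrt{7} \approx 63.0 - 37.041 i$)
$t{\left(p \right)} = 97$ ($t{\left(p \right)} = 77 - -20 = 77 + 20 = 97$)
$t{\left(216 \right)} - X = 97 - \left(63 - 14 i \sqrt{7}\right) = 34 + 14 i \sqrt{7}$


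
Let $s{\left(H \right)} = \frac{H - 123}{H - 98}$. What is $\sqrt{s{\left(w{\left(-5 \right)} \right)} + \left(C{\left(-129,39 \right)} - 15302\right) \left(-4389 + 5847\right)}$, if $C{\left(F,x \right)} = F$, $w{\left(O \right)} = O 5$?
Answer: $\frac{i \sqrt{340378245138}}{123} \approx 4743.3 i$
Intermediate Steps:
$w{\left(O \right)} = 5 O$
$s{\left(H \right)} = \frac{-123 + H}{-98 + H}$
$\sqrt{s{\left(w{\left(-5 \right)} \right)} + \left(C{\left(-129,39 \right)} - 15302\right) \left(-4389 + 5847\right)} = \sqrt{\frac{-123 + 5 \left(-5\right)}{-98 + 5 \left(-5\right)} + \left(-129 - 15302\right) \left(-4389 + 5847\right)} = \sqrt{\frac{-123 - 25}{-98 - 25} - 22498398} = \sqrt{\frac{1}{-123} \left(-148\right) - 22498398} = \sqrt{\left(- \frac{1}{123}\right) \left(-148\right) - 22498398} = \sqrt{\frac{148}{123} - 22498398} = \sqrt{- \frac{2767302806}{123}} = \frac{i \sqrt{340378245138}}{123}$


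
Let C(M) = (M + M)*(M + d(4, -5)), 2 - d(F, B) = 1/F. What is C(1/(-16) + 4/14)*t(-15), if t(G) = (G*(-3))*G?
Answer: -3729375/6272 ≈ -594.61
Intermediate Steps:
d(F, B) = 2 - 1/F
C(M) = 2*M*(7/4 + M) (C(M) = (M + M)*(M + (2 - 1/4)) = (2*M)*(M + (2 - 1*¼)) = (2*M)*(M + (2 - ¼)) = (2*M)*(M + 7/4) = (2*M)*(7/4 + M) = 2*M*(7/4 + M))
t(G) = -3*G² (t(G) = (-3*G)*G = -3*G²)
C(1/(-16) + 4/14)*t(-15) = ((1/(-16) + 4/14)*(7 + 4*(1/(-16) + 4/14))/2)*(-3*(-15)²) = ((1*(-1/16) + 4*(1/14))*(7 + 4*(1*(-1/16) + 4*(1/14)))/2)*(-3*225) = ((-1/16 + 2/7)*(7 + 4*(-1/16 + 2/7))/2)*(-675) = ((½)*(25/112)*(7 + 4*(25/112)))*(-675) = ((½)*(25/112)*(7 + 25/28))*(-675) = ((½)*(25/112)*(221/28))*(-675) = (5525/6272)*(-675) = -3729375/6272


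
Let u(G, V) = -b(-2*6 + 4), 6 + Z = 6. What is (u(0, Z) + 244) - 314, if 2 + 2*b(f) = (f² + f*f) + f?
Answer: -129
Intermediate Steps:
Z = 0 (Z = -6 + 6 = 0)
b(f) = -1 + f² + f/2 (b(f) = -1 + ((f² + f*f) + f)/2 = -1 + ((f² + f²) + f)/2 = -1 + (2*f² + f)/2 = -1 + (f + 2*f²)/2 = -1 + (f² + f/2) = -1 + f² + f/2)
u(G, V) = -59 (u(G, V) = -(-1 + (-2*6 + 4)² + (-2*6 + 4)/2) = -(-1 + (-12 + 4)² + (-12 + 4)/2) = -(-1 + (-8)² + (½)*(-8)) = -(-1 + 64 - 4) = -1*59 = -59)
(u(0, Z) + 244) - 314 = (-59 + 244) - 314 = 185 - 314 = -129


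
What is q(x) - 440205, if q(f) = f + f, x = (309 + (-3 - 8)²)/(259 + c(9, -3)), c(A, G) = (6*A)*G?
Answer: -42699025/97 ≈ -4.4020e+5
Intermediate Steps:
c(A, G) = 6*A*G
x = 430/97 (x = (309 + (-3 - 8)²)/(259 + 6*9*(-3)) = (309 + (-11)²)/(259 - 162) = (309 + 121)/97 = 430*(1/97) = 430/97 ≈ 4.4330)
q(f) = 2*f
q(x) - 440205 = 2*(430/97) - 440205 = 860/97 - 440205 = -42699025/97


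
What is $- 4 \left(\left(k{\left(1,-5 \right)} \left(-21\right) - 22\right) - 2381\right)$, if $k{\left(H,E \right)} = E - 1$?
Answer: $9108$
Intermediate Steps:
$k{\left(H,E \right)} = -1 + E$ ($k{\left(H,E \right)} = E - 1 = -1 + E$)
$- 4 \left(\left(k{\left(1,-5 \right)} \left(-21\right) - 22\right) - 2381\right) = - 4 \left(\left(\left(-1 - 5\right) \left(-21\right) - 22\right) - 2381\right) = - 4 \left(\left(\left(-6\right) \left(-21\right) - 22\right) - 2381\right) = - 4 \left(\left(126 - 22\right) - 2381\right) = - 4 \left(104 - 2381\right) = \left(-4\right) \left(-2277\right) = 9108$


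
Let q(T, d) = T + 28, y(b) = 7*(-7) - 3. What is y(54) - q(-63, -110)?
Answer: -17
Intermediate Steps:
y(b) = -52 (y(b) = -49 - 3 = -52)
q(T, d) = 28 + T
y(54) - q(-63, -110) = -52 - (28 - 63) = -52 - 1*(-35) = -52 + 35 = -17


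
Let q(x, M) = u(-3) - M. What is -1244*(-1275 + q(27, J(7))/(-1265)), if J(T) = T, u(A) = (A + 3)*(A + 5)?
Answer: 2006407792/1265 ≈ 1.5861e+6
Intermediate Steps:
u(A) = (3 + A)*(5 + A)
q(x, M) = -M (q(x, M) = (15 + (-3)² + 8*(-3)) - M = (15 + 9 - 24) - M = 0 - M = -M)
-1244*(-1275 + q(27, J(7))/(-1265)) = -1244*(-1275 - 1*7/(-1265)) = -1244*(-1275 - 7*(-1/1265)) = -1244*(-1275 + 7/1265) = -1244*(-1612868/1265) = 2006407792/1265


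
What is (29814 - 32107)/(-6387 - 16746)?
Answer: 2293/23133 ≈ 0.099123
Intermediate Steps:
(29814 - 32107)/(-6387 - 16746) = -2293/(-23133) = -2293*(-1/23133) = 2293/23133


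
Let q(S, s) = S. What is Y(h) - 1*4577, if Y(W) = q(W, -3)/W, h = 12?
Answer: -4576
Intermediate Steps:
Y(W) = 1 (Y(W) = W/W = 1)
Y(h) - 1*4577 = 1 - 1*4577 = 1 - 4577 = -4576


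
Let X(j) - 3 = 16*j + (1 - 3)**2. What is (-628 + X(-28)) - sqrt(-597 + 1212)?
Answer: -1069 - sqrt(615) ≈ -1093.8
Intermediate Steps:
X(j) = 7 + 16*j (X(j) = 3 + (16*j + (1 - 3)**2) = 3 + (16*j + (-2)**2) = 3 + (16*j + 4) = 3 + (4 + 16*j) = 7 + 16*j)
(-628 + X(-28)) - sqrt(-597 + 1212) = (-628 + (7 + 16*(-28))) - sqrt(-597 + 1212) = (-628 + (7 - 448)) - sqrt(615) = (-628 - 441) - sqrt(615) = -1069 - sqrt(615)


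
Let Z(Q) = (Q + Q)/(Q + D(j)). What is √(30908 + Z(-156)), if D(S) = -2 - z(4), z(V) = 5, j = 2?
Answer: 2*√205311377/163 ≈ 175.81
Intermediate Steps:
D(S) = -7 (D(S) = -2 - 1*5 = -2 - 5 = -7)
Z(Q) = 2*Q/(-7 + Q) (Z(Q) = (Q + Q)/(Q - 7) = (2*Q)/(-7 + Q) = 2*Q/(-7 + Q))
√(30908 + Z(-156)) = √(30908 + 2*(-156)/(-7 - 156)) = √(30908 + 2*(-156)/(-163)) = √(30908 + 2*(-156)*(-1/163)) = √(30908 + 312/163) = √(5038316/163) = 2*√205311377/163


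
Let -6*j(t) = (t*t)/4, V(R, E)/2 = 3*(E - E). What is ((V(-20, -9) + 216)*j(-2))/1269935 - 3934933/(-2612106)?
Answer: 4997015103539/3317204833110 ≈ 1.5064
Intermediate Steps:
V(R, E) = 0 (V(R, E) = 2*(3*(E - E)) = 2*(3*0) = 2*0 = 0)
j(t) = -t²/24 (j(t) = -t*t/(6*4) = -t²/(6*4) = -t²/24)
((V(-20, -9) + 216)*j(-2))/1269935 - 3934933/(-2612106) = ((0 + 216)*(-1/24*(-2)²))/1269935 - 3934933/(-2612106) = (216*(-1/24*4))*(1/1269935) - 3934933*(-1/2612106) = (216*(-⅙))*(1/1269935) + 3934933/2612106 = -36*1/1269935 + 3934933/2612106 = -36/1269935 + 3934933/2612106 = 4997015103539/3317204833110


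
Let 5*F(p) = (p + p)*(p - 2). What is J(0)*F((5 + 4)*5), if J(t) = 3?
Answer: 2322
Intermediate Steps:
F(p) = 2*p*(-2 + p)/5 (F(p) = ((p + p)*(p - 2))/5 = ((2*p)*(-2 + p))/5 = (2*p*(-2 + p))/5 = 2*p*(-2 + p)/5)
J(0)*F((5 + 4)*5) = 3*(2*((5 + 4)*5)*(-2 + (5 + 4)*5)/5) = 3*(2*(9*5)*(-2 + 9*5)/5) = 3*((⅖)*45*(-2 + 45)) = 3*((⅖)*45*43) = 3*774 = 2322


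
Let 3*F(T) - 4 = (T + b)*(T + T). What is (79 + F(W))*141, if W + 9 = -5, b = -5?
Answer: 36331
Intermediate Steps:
W = -14 (W = -9 - 5 = -14)
F(T) = 4/3 + 2*T*(-5 + T)/3 (F(T) = 4/3 + ((T - 5)*(T + T))/3 = 4/3 + ((-5 + T)*(2*T))/3 = 4/3 + (2*T*(-5 + T))/3 = 4/3 + 2*T*(-5 + T)/3)
(79 + F(W))*141 = (79 + (4/3 - 10/3*(-14) + (⅔)*(-14)²))*141 = (79 + (4/3 + 140/3 + (⅔)*196))*141 = (79 + (4/3 + 140/3 + 392/3))*141 = (79 + 536/3)*141 = (773/3)*141 = 36331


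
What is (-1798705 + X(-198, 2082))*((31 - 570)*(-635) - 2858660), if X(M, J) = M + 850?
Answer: 4524611578935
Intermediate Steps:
X(M, J) = 850 + M
(-1798705 + X(-198, 2082))*((31 - 570)*(-635) - 2858660) = (-1798705 + (850 - 198))*((31 - 570)*(-635) - 2858660) = (-1798705 + 652)*(-539*(-635) - 2858660) = -1798053*(342265 - 2858660) = -1798053*(-2516395) = 4524611578935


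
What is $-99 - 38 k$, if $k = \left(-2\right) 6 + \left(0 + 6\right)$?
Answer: $129$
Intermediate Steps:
$k = -6$ ($k = -12 + 6 = -6$)
$-99 - 38 k = -99 - -228 = -99 + 228 = 129$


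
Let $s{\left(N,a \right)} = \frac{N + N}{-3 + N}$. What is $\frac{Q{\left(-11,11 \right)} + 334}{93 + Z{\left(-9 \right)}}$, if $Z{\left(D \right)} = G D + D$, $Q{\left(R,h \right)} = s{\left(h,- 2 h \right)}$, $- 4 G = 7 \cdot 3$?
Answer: $\frac{449}{175} \approx 2.5657$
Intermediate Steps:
$G = - \frac{21}{4}$ ($G = - \frac{7 \cdot 3}{4} = \left(- \frac{1}{4}\right) 21 = - \frac{21}{4} \approx -5.25$)
$s{\left(N,a \right)} = \frac{2 N}{-3 + N}$
$Q{\left(R,h \right)} = \frac{2 h}{-3 + h}$
$Z{\left(D \right)} = - \frac{17 D}{4}$ ($Z{\left(D \right)} = - \frac{21 D}{4} + D = - \frac{17 D}{4}$)
$\frac{Q{\left(-11,11 \right)} + 334}{93 + Z{\left(-9 \right)}} = \frac{2 \cdot 11 \frac{1}{-3 + 11} + 334}{93 - - \frac{153}{4}} = \frac{2 \cdot 11 \cdot \frac{1}{8} + 334}{93 + \frac{153}{4}} = \frac{2 \cdot 11 \cdot \frac{1}{8} + 334}{\frac{525}{4}} = \left(\frac{11}{4} + 334\right) \frac{4}{525} = \frac{1347}{4} \cdot \frac{4}{525} = \frac{449}{175}$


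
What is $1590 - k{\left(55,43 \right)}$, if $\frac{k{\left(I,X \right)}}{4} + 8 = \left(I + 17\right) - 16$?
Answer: $1398$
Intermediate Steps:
$k{\left(I,X \right)} = -28 + 4 I$ ($k{\left(I,X \right)} = -32 + 4 \left(\left(I + 17\right) - 16\right) = -32 + 4 \left(\left(17 + I\right) - 16\right) = -32 + 4 \left(1 + I\right) = -32 + \left(4 + 4 I\right) = -28 + 4 I$)
$1590 - k{\left(55,43 \right)} = 1590 - \left(-28 + 4 \cdot 55\right) = 1590 - \left(-28 + 220\right) = 1590 - 192 = 1398$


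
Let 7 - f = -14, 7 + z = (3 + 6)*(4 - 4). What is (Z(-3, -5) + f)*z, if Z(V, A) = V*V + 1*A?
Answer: -175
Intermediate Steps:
Z(V, A) = A + V**2 (Z(V, A) = V**2 + A = A + V**2)
z = -7 (z = -7 + (3 + 6)*(4 - 4) = -7 + 9*0 = -7 + 0 = -7)
f = 21 (f = 7 - 1*(-14) = 7 + 14 = 21)
(Z(-3, -5) + f)*z = ((-5 + (-3)**2) + 21)*(-7) = ((-5 + 9) + 21)*(-7) = (4 + 21)*(-7) = 25*(-7) = -175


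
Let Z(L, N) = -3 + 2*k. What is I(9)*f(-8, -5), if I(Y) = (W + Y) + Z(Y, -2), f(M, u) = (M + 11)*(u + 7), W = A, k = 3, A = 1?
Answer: 78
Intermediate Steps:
W = 1
Z(L, N) = 3 (Z(L, N) = -3 + 2*3 = -3 + 6 = 3)
f(M, u) = (7 + u)*(11 + M) (f(M, u) = (11 + M)*(7 + u) = (7 + u)*(11 + M))
I(Y) = 4 + Y (I(Y) = (1 + Y) + 3 = 4 + Y)
I(9)*f(-8, -5) = (4 + 9)*(77 + 7*(-8) + 11*(-5) - 8*(-5)) = 13*(77 - 56 - 55 + 40) = 13*6 = 78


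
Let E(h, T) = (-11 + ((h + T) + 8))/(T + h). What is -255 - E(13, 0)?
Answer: -3325/13 ≈ -255.77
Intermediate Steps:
E(h, T) = (-3 + T + h)/(T + h) (E(h, T) = (-11 + ((T + h) + 8))/(T + h) = (-11 + (8 + T + h))/(T + h) = (-3 + T + h)/(T + h))
-255 - E(13, 0) = -255 - (-3 + 0 + 13)/(0 + 13) = -255 - 10/13 = -3325/13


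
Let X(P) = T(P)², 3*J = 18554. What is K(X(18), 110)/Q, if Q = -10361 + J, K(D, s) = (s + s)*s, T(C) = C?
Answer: -6600/1139 ≈ -5.7946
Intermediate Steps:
J = 18554/3 (J = (⅓)*18554 = 18554/3 ≈ 6184.7)
X(P) = P²
K(D, s) = 2*s² (K(D, s) = (2*s)*s = 2*s²)
Q = -12529/3 (Q = -10361 + 18554/3 = -12529/3 ≈ -4176.3)
K(X(18), 110)/Q = (2*110²)/(-12529/3) = (2*12100)*(-3/12529) = 24200*(-3/12529) = -6600/1139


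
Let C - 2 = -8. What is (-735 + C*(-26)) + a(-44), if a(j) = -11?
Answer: -590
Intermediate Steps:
C = -6 (C = 2 - 8 = -6)
(-735 + C*(-26)) + a(-44) = (-735 - 6*(-26)) - 11 = (-735 + 156) - 11 = -579 - 11 = -590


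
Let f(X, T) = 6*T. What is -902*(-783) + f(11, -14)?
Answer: 706182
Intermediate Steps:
-902*(-783) + f(11, -14) = -902*(-783) + 6*(-14) = 706266 - 84 = 706182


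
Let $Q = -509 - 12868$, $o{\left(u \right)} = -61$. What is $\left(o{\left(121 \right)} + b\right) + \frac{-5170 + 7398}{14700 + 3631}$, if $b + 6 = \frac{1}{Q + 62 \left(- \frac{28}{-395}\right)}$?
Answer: $- \frac{6475689303616}{96827623249} \approx -66.879$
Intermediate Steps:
$Q = -13377$
$b = - \frac{31693469}{5282179}$ ($b = -6 + \frac{1}{-13377 + 62 \left(- \frac{28}{-395}\right)} = -6 + \frac{1}{-13377 + 62 \left(\left(-28\right) \left(- \frac{1}{395}\right)\right)} = -6 + \frac{1}{-13377 + 62 \cdot \frac{28}{395}} = -6 + \frac{1}{-13377 + \frac{1736}{395}} = -6 + \frac{1}{- \frac{5282179}{395}} = -6 - \frac{395}{5282179} = - \frac{31693469}{5282179} \approx -6.0001$)
$\left(o{\left(121 \right)} + b\right) + \frac{-5170 + 7398}{14700 + 3631} = \left(-61 - \frac{31693469}{5282179}\right) + \frac{-5170 + 7398}{14700 + 3631} = - \frac{353906388}{5282179} + \frac{2228}{18331} = - \frac{6475689303616}{96827623249}$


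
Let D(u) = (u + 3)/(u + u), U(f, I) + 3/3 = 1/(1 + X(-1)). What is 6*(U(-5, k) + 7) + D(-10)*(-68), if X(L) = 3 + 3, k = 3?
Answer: 457/35 ≈ 13.057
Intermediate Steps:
X(L) = 6
U(f, I) = -6/7 (U(f, I) = -1 + 1/(1 + 6) = -1 + 1/7 = -6/7)
D(u) = (3 + u)/(2*u) (D(u) = (3 + u)/((2*u)) = (3 + u)*(1/(2*u)) = (3 + u)/(2*u))
6*(U(-5, k) + 7) + D(-10)*(-68) = 6*(-6/7 + 7) + ((1/2)*(3 - 10)/(-10))*(-68) = 6*(43/7) + ((1/2)*(-1/10)*(-7))*(-68) = 258/7 + (7/20)*(-68) = 258/7 - 119/5 = 457/35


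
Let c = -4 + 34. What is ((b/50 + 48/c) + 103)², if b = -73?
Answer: 26594649/2500 ≈ 10638.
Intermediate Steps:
c = 30
((b/50 + 48/c) + 103)² = ((-73/50 + 48/30) + 103)² = ((-73*1/50 + 48*(1/30)) + 103)² = ((-73/50 + 8/5) + 103)² = (7/50 + 103)² = (5157/50)² = 26594649/2500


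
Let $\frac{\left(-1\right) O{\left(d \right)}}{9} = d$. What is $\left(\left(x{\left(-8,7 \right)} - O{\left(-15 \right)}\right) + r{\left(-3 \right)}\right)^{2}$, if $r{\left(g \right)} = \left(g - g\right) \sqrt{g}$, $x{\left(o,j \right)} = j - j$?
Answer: $18225$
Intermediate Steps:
$O{\left(d \right)} = - 9 d$
$x{\left(o,j \right)} = 0$
$r{\left(g \right)} = 0$ ($r{\left(g \right)} = 0 \sqrt{g} = 0$)
$\left(\left(x{\left(-8,7 \right)} - O{\left(-15 \right)}\right) + r{\left(-3 \right)}\right)^{2} = \left(\left(0 - \left(-9\right) \left(-15\right)\right) + 0\right)^{2} = \left(\left(0 - 135\right) + 0\right)^{2} = \left(-135 + 0\right)^{2} = \left(-135\right)^{2} = 18225$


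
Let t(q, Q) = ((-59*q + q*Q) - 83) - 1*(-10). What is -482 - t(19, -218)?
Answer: 4854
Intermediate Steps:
t(q, Q) = -73 - 59*q + Q*q (t(q, Q) = ((-59*q + Q*q) - 83) + 10 = (-83 - 59*q + Q*q) + 10 = -73 - 59*q + Q*q)
-482 - t(19, -218) = -482 - (-73 - 59*19 - 218*19) = -482 - (-73 - 1121 - 4142) = -482 - 1*(-5336) = -482 + 5336 = 4854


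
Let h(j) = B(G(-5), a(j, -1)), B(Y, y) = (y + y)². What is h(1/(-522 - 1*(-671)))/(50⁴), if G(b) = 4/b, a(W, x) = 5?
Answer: 1/62500 ≈ 1.6000e-5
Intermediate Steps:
B(Y, y) = 4*y² (B(Y, y) = (2*y)² = 4*y²)
h(j) = 100 (h(j) = 4*5² = 4*25 = 100)
h(1/(-522 - 1*(-671)))/(50⁴) = 100/(50⁴) = 100/6250000 = 100*(1/6250000) = 1/62500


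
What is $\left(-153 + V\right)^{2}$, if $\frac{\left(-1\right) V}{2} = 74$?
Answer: $90601$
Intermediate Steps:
$V = -148$ ($V = \left(-2\right) 74 = -148$)
$\left(-153 + V\right)^{2} = \left(-153 - 148\right)^{2} = \left(-301\right)^{2} = 90601$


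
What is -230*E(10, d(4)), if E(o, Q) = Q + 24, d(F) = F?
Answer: -6440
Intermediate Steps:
E(o, Q) = 24 + Q
-230*E(10, d(4)) = -230*(24 + 4) = -230*28 = -6440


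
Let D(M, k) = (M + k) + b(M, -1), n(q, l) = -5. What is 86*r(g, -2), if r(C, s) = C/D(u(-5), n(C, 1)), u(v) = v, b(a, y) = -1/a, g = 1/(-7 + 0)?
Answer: 430/343 ≈ 1.2536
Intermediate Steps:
g = -⅐ (g = 1/(-7) = -⅐ ≈ -0.14286)
D(M, k) = M + k - 1/M (D(M, k) = (M + k) - 1/M = M + k - 1/M)
r(C, s) = -5*C/49 (r(C, s) = C/(-5 - 5 - 1/(-5)) = C/(-5 - 5 - 1*(-⅕)) = C/(-5 - 5 + ⅕) = C/(-49/5) = C*(-5/49) = -5*C/49)
86*r(g, -2) = 86*(-5/49*(-⅐)) = 86*(5/343) = 430/343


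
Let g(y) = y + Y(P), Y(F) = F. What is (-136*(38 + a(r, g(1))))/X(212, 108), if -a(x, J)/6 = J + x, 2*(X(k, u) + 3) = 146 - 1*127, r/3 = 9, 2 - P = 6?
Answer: 28832/13 ≈ 2217.8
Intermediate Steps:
P = -4 (P = 2 - 1*6 = 2 - 6 = -4)
r = 27 (r = 3*9 = 27)
X(k, u) = 13/2 (X(k, u) = -3 + (146 - 1*127)/2 = -3 + (146 - 127)/2 = -3 + (½)*19 = -3 + 19/2 = 13/2)
g(y) = -4 + y (g(y) = y - 4 = -4 + y)
a(x, J) = -6*J - 6*x (a(x, J) = -6*(J + x) = -6*J - 6*x)
(-136*(38 + a(r, g(1))))/X(212, 108) = (-136*(38 + (-6*(-4 + 1) - 6*27)))/(13/2) = -136*(38 + (-6*(-3) - 162))*(2/13) = -136*(38 + (18 - 162))*(2/13) = -136*(38 - 144)*(2/13) = -136*(-106)*(2/13) = 14416*(2/13) = 28832/13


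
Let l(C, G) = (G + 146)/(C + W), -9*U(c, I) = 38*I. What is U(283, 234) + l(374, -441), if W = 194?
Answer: -561479/568 ≈ -988.52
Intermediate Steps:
U(c, I) = -38*I/9
l(C, G) = (146 + G)/(194 + C) (l(C, G) = (G + 146)/(C + 194) = (146 + G)/(194 + C))
U(283, 234) + l(374, -441) = -38/9*234 + (146 - 441)/(194 + 374) = -988 - 295/568 = -561479/568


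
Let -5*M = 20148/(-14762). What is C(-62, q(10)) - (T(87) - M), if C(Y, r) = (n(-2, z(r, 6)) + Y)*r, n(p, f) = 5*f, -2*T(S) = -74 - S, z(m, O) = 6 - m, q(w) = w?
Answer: -66445757/73810 ≈ -900.23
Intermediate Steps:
T(S) = 37 + S/2 (T(S) = -(-74 - S)/2 = 37 + S/2)
M = 10074/36905 (M = -20148/(5*(-14762)) = -20148*(-1)/(5*14762) = -1/5*(-10074/7381) = 10074/36905 ≈ 0.27297)
C(Y, r) = r*(30 + Y - 5*r) (C(Y, r) = (5*(6 - r) + Y)*r = ((30 - 5*r) + Y)*r = (30 + Y - 5*r)*r = r*(30 + Y - 5*r))
C(-62, q(10)) - (T(87) - M) = 10*(30 - 62 - 5*10) - ((37 + (1/2)*87) - 1*10074/36905) = 10*(30 - 62 - 50) - ((37 + 87/2) - 10074/36905) = 10*(-82) - (161/2 - 10074/36905) = -820 - 1*5921557/73810 = -820 - 5921557/73810 = -66445757/73810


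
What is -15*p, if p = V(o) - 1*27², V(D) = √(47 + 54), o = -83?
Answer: 10935 - 15*√101 ≈ 10784.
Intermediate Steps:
V(D) = √101
p = -729 + √101 (p = √101 - 1*27² = √101 - 1*729 = √101 - 729 = -729 + √101 ≈ -718.95)
-15*p = -15*(-729 + √101) = 10935 - 15*√101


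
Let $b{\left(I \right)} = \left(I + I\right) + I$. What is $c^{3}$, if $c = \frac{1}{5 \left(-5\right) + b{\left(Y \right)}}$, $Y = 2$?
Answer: $- \frac{1}{6859} \approx -0.00014579$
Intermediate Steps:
$b{\left(I \right)} = 3 I$ ($b{\left(I \right)} = 2 I + I = 3 I$)
$c = - \frac{1}{19}$ ($c = \frac{1}{5 \left(-5\right) + 3 \cdot 2} = \frac{1}{-25 + 6} = \frac{1}{-19} = - \frac{1}{19} \approx -0.052632$)
$c^{3} = \left(- \frac{1}{19}\right)^{3} = - \frac{1}{6859}$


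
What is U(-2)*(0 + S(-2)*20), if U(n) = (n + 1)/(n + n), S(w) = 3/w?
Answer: -15/2 ≈ -7.5000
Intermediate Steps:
U(n) = (1 + n)/(2*n) (U(n) = (1 + n)/((2*n)) = (1 + n)*(1/(2*n)) = (1 + n)/(2*n))
U(-2)*(0 + S(-2)*20) = ((½)*(1 - 2)/(-2))*(0 + (3/(-2))*20) = ((½)*(-½)*(-1))*(0 + (3*(-½))*20) = (0 - 3/2*20)/4 = (0 - 30)/4 = (¼)*(-30) = -15/2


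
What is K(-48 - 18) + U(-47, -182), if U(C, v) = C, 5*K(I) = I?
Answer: -301/5 ≈ -60.200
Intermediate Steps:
K(I) = I/5
K(-48 - 18) + U(-47, -182) = (-48 - 18)/5 - 47 = (⅕)*(-66) - 47 = -66/5 - 47 = -301/5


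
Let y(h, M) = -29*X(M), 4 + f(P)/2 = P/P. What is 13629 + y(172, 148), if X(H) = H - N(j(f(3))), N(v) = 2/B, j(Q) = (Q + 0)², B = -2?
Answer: 9308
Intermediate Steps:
f(P) = -6 (f(P) = -8 + 2*(P/P) = -8 + 2*1 = -8 + 2 = -6)
j(Q) = Q²
N(v) = -1 (N(v) = 2/(-2) = 2*(-½) = -1)
X(H) = 1 + H (X(H) = H - 1*(-1) = H + 1 = 1 + H)
y(h, M) = -29 - 29*M (y(h, M) = -29*(1 + M) = -29 - 29*M)
13629 + y(172, 148) = 13629 + (-29 - 29*148) = 13629 + (-29 - 4292) = 13629 - 4321 = 9308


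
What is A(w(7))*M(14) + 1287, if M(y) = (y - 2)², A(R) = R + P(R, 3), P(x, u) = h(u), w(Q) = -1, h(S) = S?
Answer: 1575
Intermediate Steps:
P(x, u) = u
A(R) = 3 + R (A(R) = R + 3 = 3 + R)
M(y) = (-2 + y)²
A(w(7))*M(14) + 1287 = (3 - 1)*(-2 + 14)² + 1287 = 2*12² + 1287 = 2*144 + 1287 = 288 + 1287 = 1575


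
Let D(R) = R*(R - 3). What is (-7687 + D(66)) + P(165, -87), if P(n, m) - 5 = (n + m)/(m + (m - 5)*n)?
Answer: -17933662/5089 ≈ -3524.0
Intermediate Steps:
D(R) = R*(-3 + R)
P(n, m) = 5 + (m + n)/(m + n*(-5 + m)) (P(n, m) = 5 + (n + m)/(m + (m - 5)*n) = 5 + (m + n)/(m + (-5 + m)*n) = 5 + (m + n)/(m + n*(-5 + m)))
(-7687 + D(66)) + P(165, -87) = (-7687 + 66*(-3 + 66)) + (-24*165 + 6*(-87) + 5*(-87)*165)/(-87 - 5*165 - 87*165) = (-7687 + 66*63) + (-3960 - 522 - 71775)/(-87 - 825 - 14355) = (-7687 + 4158) - 76257/(-15267) = -3529 - 1/15267*(-76257) = -3529 + 25419/5089 = -17933662/5089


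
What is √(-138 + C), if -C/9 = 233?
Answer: I*√2235 ≈ 47.276*I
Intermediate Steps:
C = -2097 (C = -9*233 = -2097)
√(-138 + C) = √(-138 - 2097) = √(-2235) = I*√2235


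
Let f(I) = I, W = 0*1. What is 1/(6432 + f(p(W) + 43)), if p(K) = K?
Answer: 1/6475 ≈ 0.00015444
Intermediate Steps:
W = 0
1/(6432 + f(p(W) + 43)) = 1/(6432 + (0 + 43)) = 1/(6432 + 43) = 1/6475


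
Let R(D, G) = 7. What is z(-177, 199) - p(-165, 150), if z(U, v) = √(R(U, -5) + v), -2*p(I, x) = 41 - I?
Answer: 103 + √206 ≈ 117.35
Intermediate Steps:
p(I, x) = -41/2 + I/2 (p(I, x) = -(41 - I)/2 = -41/2 + I/2)
z(U, v) = √(7 + v)
z(-177, 199) - p(-165, 150) = √(7 + 199) - (-41/2 + (½)*(-165)) = √206 - (-41/2 - 165/2) = √206 - 1*(-103) = √206 + 103 = 103 + √206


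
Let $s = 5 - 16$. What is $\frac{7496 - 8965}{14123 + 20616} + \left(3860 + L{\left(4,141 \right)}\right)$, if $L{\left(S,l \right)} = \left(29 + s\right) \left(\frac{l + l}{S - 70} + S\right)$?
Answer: $\frac{1473125875}{382129} \approx 3855.0$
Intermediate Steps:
$s = -11$
$L{\left(S,l \right)} = 18 S + \frac{36 l}{-70 + S}$ ($L{\left(S,l \right)} = \left(29 - 11\right) \left(\frac{l + l}{S - 70} + S\right) = 18 \left(\frac{2 l}{-70 + S} + S\right) = 18 \left(S + \frac{2 l}{-70 + S}\right) = 18 S + \frac{36 l}{-70 + S}$)
$\frac{7496 - 8965}{14123 + 20616} + \left(3860 + L{\left(4,141 \right)}\right) = \frac{7496 - 8965}{14123 + 20616} + \left(3860 + \frac{18 \left(4^{2} - 280 + 2 \cdot 141\right)}{-70 + 4}\right) = - \frac{1469}{34739} + \left(3860 + \frac{18 \left(16 - 280 + 282\right)}{-66}\right) = \left(-1469\right) \frac{1}{34739} + \left(3860 + 18 \left(- \frac{1}{66}\right) 18\right) = - \frac{1469}{34739} + \left(3860 - \frac{54}{11}\right) = - \frac{1469}{34739} + \frac{42406}{11} = \frac{1473125875}{382129}$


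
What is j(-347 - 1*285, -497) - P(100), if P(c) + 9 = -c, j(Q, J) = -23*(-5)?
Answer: 224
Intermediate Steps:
j(Q, J) = 115
P(c) = -9 - c
j(-347 - 1*285, -497) - P(100) = 115 - (-9 - 1*100) = 115 - (-9 - 100) = 115 - 1*(-109) = 115 + 109 = 224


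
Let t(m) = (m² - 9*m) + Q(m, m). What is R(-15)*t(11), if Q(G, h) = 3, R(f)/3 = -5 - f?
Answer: 750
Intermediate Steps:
R(f) = -15 - 3*f (R(f) = 3*(-5 - f) = -15 - 3*f)
t(m) = 3 + m² - 9*m (t(m) = (m² - 9*m) + 3 = 3 + m² - 9*m)
R(-15)*t(11) = (-15 - 3*(-15))*(3 + 11² - 9*11) = (-15 + 45)*(3 + 121 - 99) = 30*25 = 750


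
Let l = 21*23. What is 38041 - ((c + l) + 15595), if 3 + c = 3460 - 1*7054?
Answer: 25560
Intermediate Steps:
l = 483
c = -3597 (c = -3 + (3460 - 1*7054) = -3 + (3460 - 7054) = -3 - 3594 = -3597)
38041 - ((c + l) + 15595) = 38041 - ((-3597 + 483) + 15595) = 38041 - (-3114 + 15595) = 38041 - 1*12481 = 38041 - 12481 = 25560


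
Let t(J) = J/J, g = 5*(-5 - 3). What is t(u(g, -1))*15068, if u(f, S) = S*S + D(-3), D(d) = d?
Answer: 15068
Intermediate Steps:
g = -40 (g = 5*(-8) = -40)
u(f, S) = -3 + S² (u(f, S) = S*S - 3 = S² - 3 = -3 + S²)
t(J) = 1
t(u(g, -1))*15068 = 1*15068 = 15068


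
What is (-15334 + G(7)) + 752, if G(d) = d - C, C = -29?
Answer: -14546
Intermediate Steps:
G(d) = 29 + d (G(d) = d - 1*(-29) = d + 29 = 29 + d)
(-15334 + G(7)) + 752 = (-15334 + (29 + 7)) + 752 = (-15334 + 36) + 752 = -15298 + 752 = -14546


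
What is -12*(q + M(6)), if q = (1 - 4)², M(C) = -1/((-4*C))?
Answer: -217/2 ≈ -108.50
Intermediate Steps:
M(C) = 1/(4*C) (M(C) = -(-1)/(4*C) = 1/(4*C))
q = 9 (q = (-3)² = 9)
-12*(q + M(6)) = -12*(9 + (¼)/6) = -12*(9 + (¼)*(⅙)) = -12*(9 + 1/24) = -12*217/24 = -217/2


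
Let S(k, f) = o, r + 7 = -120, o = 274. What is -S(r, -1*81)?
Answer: -274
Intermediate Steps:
r = -127 (r = -7 - 120 = -127)
S(k, f) = 274
-S(r, -1*81) = -1*274 = -274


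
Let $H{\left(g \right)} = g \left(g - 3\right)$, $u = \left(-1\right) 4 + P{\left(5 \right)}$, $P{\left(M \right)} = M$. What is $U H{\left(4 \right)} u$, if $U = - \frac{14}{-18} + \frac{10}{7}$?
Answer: $\frac{556}{63} \approx 8.8254$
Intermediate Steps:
$U = \frac{139}{63}$ ($U = \left(-14\right) \left(- \frac{1}{18}\right) + 10 \cdot \frac{1}{7} = \frac{7}{9} + \frac{10}{7} = \frac{139}{63} \approx 2.2063$)
$u = 1$ ($u = \left(-1\right) 4 + 5 = -4 + 5 = 1$)
$H{\left(g \right)} = g \left(-3 + g\right)$
$U H{\left(4 \right)} u = \frac{139 \cdot 4 \left(-3 + 4\right)}{63} \cdot 1 = \frac{139 \cdot 4 \cdot 1}{63} \cdot 1 = \frac{139}{63} \cdot 4 \cdot 1 = \frac{556}{63} \cdot 1 = \frac{556}{63}$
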